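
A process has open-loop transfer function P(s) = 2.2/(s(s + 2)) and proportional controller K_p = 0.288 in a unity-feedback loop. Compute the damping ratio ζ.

With unity feedback the closed-loop characteristic equation is s² + 2s + 0.288·2.2 = s² + 2s + 0.6336 = 0.
So ω_n² = 0.6336 ⇒ ω_n = 0.796 rad/s, and ζ = 2/(2ω_n) = 1.26.

ζ = 1.26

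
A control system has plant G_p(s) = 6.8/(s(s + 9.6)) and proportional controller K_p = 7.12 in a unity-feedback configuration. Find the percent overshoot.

5.01%

The closed-loop denominator s² + 9.6s + 48.42 gives ω_n = √48.42 = 6.958 and ζ = 9.6/(2ω_n) = 0.6898.
%OS = 100·exp(−πζ/√(1−ζ²)) = 100·exp(−π·0.6898/√0.5241) = 5.01%.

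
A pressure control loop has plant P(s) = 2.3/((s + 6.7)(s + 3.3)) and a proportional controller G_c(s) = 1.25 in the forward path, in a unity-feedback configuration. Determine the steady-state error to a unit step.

0.885

The loop is type 0. Static position error constant K_pos = G_c(0)·P(0) = 1.25·0.104 = 0.13.
Steady-state error to a unit step: e_ss = 1/(1+K_pos) = 1/1.13 = 0.885.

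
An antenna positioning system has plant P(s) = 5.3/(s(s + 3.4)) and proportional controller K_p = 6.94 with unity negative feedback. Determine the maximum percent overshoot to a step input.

40%

The closed-loop denominator s² + 3.4s + 36.78 gives ω_n = √36.78 = 6.065 and ζ = 3.4/(2ω_n) = 0.2803.
%OS = 100·exp(−πζ/√(1−ζ²)) = 100·exp(−π·0.2803/√0.9214) = 40%.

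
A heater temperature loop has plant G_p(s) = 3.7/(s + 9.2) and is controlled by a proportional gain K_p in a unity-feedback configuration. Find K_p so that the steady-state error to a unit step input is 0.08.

K_p = 28.6

The loop is type 0, so e_ss(step) = 1/(1 + K_pos) with K_pos = K_p·G_p(0).
G_p(0) = 0.4022. Require 1/(1 + K_p·0.4022) = 0.08, so 1 + 0.4022·K_p = 12.5.
K_p = (12.5 − 1)/0.4022 = 28.6.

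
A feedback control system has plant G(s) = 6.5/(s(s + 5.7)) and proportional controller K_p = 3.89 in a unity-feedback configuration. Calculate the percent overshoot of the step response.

11.5%

The closed-loop denominator s² + 5.7s + 25.29 gives ω_n = √25.29 = 5.028 and ζ = 5.7/(2ω_n) = 0.5668.
%OS = 100·exp(−πζ/√(1−ζ²)) = 100·exp(−π·0.5668/√0.6788) = 11.5%.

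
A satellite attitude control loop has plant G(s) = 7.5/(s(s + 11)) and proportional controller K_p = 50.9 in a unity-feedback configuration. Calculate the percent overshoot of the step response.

39.8%

From 1 + K_pG(s) = 0: s² + 11s + 381.8 = 0 ⇒ ω_n = 19.54, ζ = 0.2815.
%OS = 100·exp(−πζ/√(1−ζ²)) = 100·exp(−π·0.2815/√0.9208) = 39.8%.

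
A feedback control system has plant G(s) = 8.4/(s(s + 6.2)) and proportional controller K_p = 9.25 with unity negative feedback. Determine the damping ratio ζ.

ζ = 0.352

With unity feedback the closed-loop characteristic equation is s² + 6.2s + 9.25·8.4 = s² + 6.2s + 77.7 = 0.
So ω_n² = 77.7 ⇒ ω_n = 8.815 rad/s, and ζ = 6.2/(2ω_n) = 0.352.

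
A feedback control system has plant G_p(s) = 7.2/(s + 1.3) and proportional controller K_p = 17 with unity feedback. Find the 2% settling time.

Closed-loop transfer function: T(s) = K_p·G_p(s)/(1 + K_p·G_p(s)) = 122.4/(s + 1.3 + 122.4) = 122.4/(s + 123.7).
Time constant τ = 1/123.7 = 0.008084 s, so the 2% settling time is about 4τ = 0.0323 s.

T_s ≈ 0.0323 s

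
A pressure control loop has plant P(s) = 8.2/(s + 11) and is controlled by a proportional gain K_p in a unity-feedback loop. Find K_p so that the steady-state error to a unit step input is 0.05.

K_p = 25.5

For a type-0 loop with proportional control, e_ss = 1/(1 + K_p·P(0)).
P(0) = 0.7455. Require 1/(1 + K_p·0.7455) = 0.05, so 1 + 0.7455·K_p = 20.
K_p = (20 − 1)/0.7455 = 25.5.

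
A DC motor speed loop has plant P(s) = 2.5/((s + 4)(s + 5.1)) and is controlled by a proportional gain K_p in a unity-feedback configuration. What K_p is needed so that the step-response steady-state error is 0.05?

The loop is type 0, so e_ss(step) = 1/(1 + K_pos) with K_pos = K_p·P(0).
P(0) = 0.1225. Require 1/(1 + K_p·0.1225) = 0.05, so 1 + 0.1225·K_p = 20.
K_p = (20 − 1)/0.1225 = 155.

K_p = 155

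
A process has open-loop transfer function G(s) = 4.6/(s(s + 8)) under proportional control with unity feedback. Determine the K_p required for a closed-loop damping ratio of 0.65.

Closed-loop characteristic equation: s² + 8s + K_p·4.6 = 0.
So ω_n = √(4.6K_p) and 2ζω_n = 8, giving ζ = 8/(2√(4.6K_p)).
Setting ζ = 0.65: √(4.6K_p) = 8/(2·0.65) = 6.154, so K_p = 37.87/4.6 = 8.23.

K_p = 8.23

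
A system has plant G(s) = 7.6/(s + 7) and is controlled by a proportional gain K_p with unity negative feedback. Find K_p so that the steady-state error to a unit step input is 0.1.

K_p = 8.29

Steady-state error for a unit step on this type-0 loop is 1/(1 + K_p·G(0)).
G(0) = 1.086. Require 1/(1 + K_p·1.086) = 0.1, so 1 + 1.086·K_p = 10.
K_p = (10 − 1)/1.086 = 8.29.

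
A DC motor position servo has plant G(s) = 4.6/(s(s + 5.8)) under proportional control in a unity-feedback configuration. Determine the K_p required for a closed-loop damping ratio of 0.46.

K_p = 8.64

Closed-loop characteristic equation: s² + 5.8s + K_p·4.6 = 0.
So ω_n = √(4.6K_p) and 2ζω_n = 5.8, giving ζ = 5.8/(2√(4.6K_p)).
Setting ζ = 0.46: √(4.6K_p) = 5.8/(2·0.46) = 6.304, so K_p = 39.74/4.6 = 8.64.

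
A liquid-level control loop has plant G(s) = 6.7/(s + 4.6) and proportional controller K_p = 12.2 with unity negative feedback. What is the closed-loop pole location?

s = -86.34

Closed-loop transfer function: T(s) = K_p·G(s)/(1 + K_p·G(s)) = 81.74/(s + 4.6 + 81.74) = 81.74/(s + 86.34).
The closed-loop pole is at s = −86.34.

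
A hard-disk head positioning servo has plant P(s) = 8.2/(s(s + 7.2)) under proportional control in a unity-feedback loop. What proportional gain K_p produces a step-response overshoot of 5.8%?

K_p = 3.5

From %OS = 100·exp(−πζ/√(1−ζ²)) = 5.8%, ζ = −ln(0.058)/√(π²+ln²(0.058)) = 0.6716.
Characteristic equation s² + 7.2s + 8.2K_p = 0 gives ζ = 7.2/(2√(8.2K_p)).
Setting ζ = 0.6716: √(8.2K_p) = 7.2/(2·0.6716) = 5.361, so K_p = 28.74/8.2 = 3.5.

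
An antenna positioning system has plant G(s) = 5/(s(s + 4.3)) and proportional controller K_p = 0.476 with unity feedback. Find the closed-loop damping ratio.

ζ = 1.39

1 + K_p·G(s) = 0 gives s² + 4.3s + 2.38 = 0.
Matching s² + 2ζω_n s + ω_n²: ω_n = √2.38 = 1.543 rad/s and 2ζω_n = 4.3, so ζ = 4.3/(2·1.543) = 1.39.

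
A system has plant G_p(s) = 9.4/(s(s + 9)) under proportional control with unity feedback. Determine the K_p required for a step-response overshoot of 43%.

From %OS = 100·exp(−πζ/√(1−ζ²)) = 43%, ζ = −ln(0.43)/√(π²+ln²(0.43)) = 0.2594.
Characteristic equation s² + 9s + 9.4K_p = 0 gives ζ = 9/(2√(9.4K_p)).
Setting ζ = 0.2594: √(9.4K_p) = 9/(2·0.2594) = 17.34, so K_p = 300.8/9.4 = 32.

K_p = 32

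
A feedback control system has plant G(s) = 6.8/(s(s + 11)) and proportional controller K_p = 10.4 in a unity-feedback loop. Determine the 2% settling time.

The closed-loop denominator s² + 11s + 70.72 gives ω_n = √70.72 = 8.41 and ζ = 11/(2ω_n) = 0.654.
2% settling time T_s ≈ 4/(ζω_n) = 4/5.5 = 0.727 s.

T_s ≈ 0.727 s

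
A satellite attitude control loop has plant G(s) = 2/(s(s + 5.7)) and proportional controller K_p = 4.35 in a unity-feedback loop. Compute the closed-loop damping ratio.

1 + K_p·G(s) = 0 gives s² + 5.7s + 8.7 = 0.
Matching s² + 2ζω_n s + ω_n²: ω_n = √8.7 = 2.95 rad/s and 2ζω_n = 5.7, so ζ = 5.7/(2·2.95) = 0.966.

ζ = 0.966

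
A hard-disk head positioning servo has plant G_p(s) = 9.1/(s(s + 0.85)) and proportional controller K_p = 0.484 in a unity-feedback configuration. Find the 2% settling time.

T_s ≈ 9.41 s

Closed-loop characteristic equation: s² + 0.85s + 4.404 = 0, so ω_n = 2.099 rad/s and ζ = 0.85/(2·2.099) = 0.2025.
2% settling time T_s ≈ 4/(ζω_n) = 4/0.425 = 9.41 s.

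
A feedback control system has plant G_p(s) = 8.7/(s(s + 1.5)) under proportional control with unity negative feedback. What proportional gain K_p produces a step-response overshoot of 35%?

From %OS = 100·exp(−πζ/√(1−ζ²)) = 35%, ζ = −ln(0.35)/√(π²+ln²(0.35)) = 0.3169.
Characteristic equation s² + 1.5s + 8.7K_p = 0 gives ζ = 1.5/(2√(8.7K_p)).
Setting ζ = 0.3169: √(8.7K_p) = 1.5/(2·0.3169) = 2.366, so K_p = 5.6/8.7 = 0.644.

K_p = 0.644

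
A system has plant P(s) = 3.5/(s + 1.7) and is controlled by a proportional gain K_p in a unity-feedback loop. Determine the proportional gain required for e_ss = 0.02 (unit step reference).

For a type-0 loop with proportional control, e_ss = 1/(1 + K_p·P(0)).
P(0) = 2.059. Require 1/(1 + K_p·2.059) = 0.02, so 1 + 2.059·K_p = 50.
K_p = (50 − 1)/2.059 = 23.8.

K_p = 23.8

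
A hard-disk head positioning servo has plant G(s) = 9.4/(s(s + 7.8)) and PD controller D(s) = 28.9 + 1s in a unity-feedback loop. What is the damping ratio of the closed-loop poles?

ζ = 0.522

Forward path: (28.9 + 1s)·9.4/(s(s+7.8)). The closed-loop characteristic equation is s² + (7.8 + 9.4·1)s + 9.4·28.9 = 0.
That is s² + 17.2s + 271.7 = 0, so ω_n = 16.48 rad/s and ζ = 17.2/(2·16.48) = 0.5218.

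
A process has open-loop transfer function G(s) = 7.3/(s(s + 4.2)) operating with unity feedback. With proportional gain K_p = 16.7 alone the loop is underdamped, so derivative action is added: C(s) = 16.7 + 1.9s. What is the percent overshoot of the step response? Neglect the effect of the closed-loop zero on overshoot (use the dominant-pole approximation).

1.14%

Forward path: (16.7 + 1.9s)·7.3/(s(s+4.2)). The closed-loop characteristic equation is s² + (4.2 + 7.3·1.9)s + 7.3·16.7 = 0.
That is s² + 18.07s + 121.9 = 0, so ω_n = 11.04 rad/s and ζ = 18.07/(2·11.04) = 0.8183.
%OS = 100·exp(−πζ/√(1−ζ²)) = 1.14%.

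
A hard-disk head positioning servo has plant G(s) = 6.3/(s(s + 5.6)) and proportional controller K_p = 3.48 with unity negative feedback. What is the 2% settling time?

The closed-loop denominator s² + 5.6s + 21.92 gives ω_n = √21.92 = 4.682 and ζ = 5.6/(2ω_n) = 0.598.
2% settling time T_s ≈ 4/(ζω_n) = 4/2.8 = 1.43 s.

T_s ≈ 1.43 s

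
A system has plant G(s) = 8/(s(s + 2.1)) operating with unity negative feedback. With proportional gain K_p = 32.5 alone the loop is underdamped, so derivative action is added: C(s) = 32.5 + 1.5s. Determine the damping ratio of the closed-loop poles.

ζ = 0.437

Forward path: (32.5 + 1.5s)·8/(s(s+2.1)). The closed-loop characteristic equation is s² + (2.1 + 8·1.5)s + 8·32.5 = 0.
That is s² + 14.1s + 260 = 0, so ω_n = 16.12 rad/s and ζ = 14.1/(2·16.12) = 0.4372.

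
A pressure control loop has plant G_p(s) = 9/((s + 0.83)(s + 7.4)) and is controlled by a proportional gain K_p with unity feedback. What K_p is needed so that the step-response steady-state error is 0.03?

K_p = 22.1

Steady-state error for a unit step on this type-0 loop is 1/(1 + K_p·G_p(0)).
G_p(0) = 1.465. Require 1/(1 + K_p·1.465) = 0.03, so 1 + 1.465·K_p = 33.33.
K_p = (33.33 − 1)/1.465 = 22.1.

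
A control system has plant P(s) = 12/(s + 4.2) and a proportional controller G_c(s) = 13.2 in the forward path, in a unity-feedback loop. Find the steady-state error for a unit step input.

The loop is type 0. Static position error constant K_pos = G_c(0)·P(0) = 13.2·2.857 = 37.71.
Steady-state error to a unit step: e_ss = 1/(1+K_pos) = 1/38.71 = 0.0258.

0.0258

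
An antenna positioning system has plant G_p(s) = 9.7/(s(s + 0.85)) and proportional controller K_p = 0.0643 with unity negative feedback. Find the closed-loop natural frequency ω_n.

ω_n = 0.79 rad/s

1 + K_p·G_p(s) = 0 gives s² + 0.85s + 0.6237 = 0.
So ω_n² = 0.6237 ⇒ ω_n = 0.7898 rad/s, and ζ = 0.85/(2ω_n) = 0.538.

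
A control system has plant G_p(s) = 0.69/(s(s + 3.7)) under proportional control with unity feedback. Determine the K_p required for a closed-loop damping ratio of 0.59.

K_p = 14.2

Closed-loop characteristic equation: s² + 3.7s + K_p·0.69 = 0.
So ω_n = √(0.69K_p) and 2ζω_n = 3.7, giving ζ = 3.7/(2√(0.69K_p)).
Setting ζ = 0.59: √(0.69K_p) = 3.7/(2·0.59) = 3.136, so K_p = 9.832/0.69 = 14.2.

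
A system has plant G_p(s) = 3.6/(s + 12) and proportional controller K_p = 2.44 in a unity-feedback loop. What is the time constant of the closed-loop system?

Closed-loop transfer function: T(s) = K_p·G_p(s)/(1 + K_p·G_p(s)) = 8.784/(s + 12 + 8.784) = 8.784/(s + 20.78).
Time constant τ = 1/20.78 = 0.0481 s.

τ = 0.0481 s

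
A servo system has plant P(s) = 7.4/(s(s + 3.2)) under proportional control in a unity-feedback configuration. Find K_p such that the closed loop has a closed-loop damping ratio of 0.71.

Closed-loop characteristic equation: s² + 3.2s + K_p·7.4 = 0.
So ω_n = √(7.4K_p) and 2ζω_n = 3.2, giving ζ = 3.2/(2√(7.4K_p)).
Setting ζ = 0.71: √(7.4K_p) = 3.2/(2·0.71) = 2.254, so K_p = 5.078/7.4 = 0.686.

K_p = 0.686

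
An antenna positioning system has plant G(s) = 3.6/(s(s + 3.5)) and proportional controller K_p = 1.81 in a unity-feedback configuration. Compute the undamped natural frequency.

ω_n = 2.55 rad/s

The closed-loop denominator is s(s+3.5) + 1.81·3.6 = s² + 3.5s + 6.516.
Matching s² + 2ζω_n s + ω_n²: ω_n = √6.516 = 2.553 rad/s and 2ζω_n = 3.5, so ζ = 3.5/(2·2.553) = 0.686.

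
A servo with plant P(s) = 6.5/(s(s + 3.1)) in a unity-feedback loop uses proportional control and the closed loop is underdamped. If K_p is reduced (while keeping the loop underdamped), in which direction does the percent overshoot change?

ζ = 3.1/(2√(6.5K_p)) rises as K_p falls; higher damping means less overshoot.

decrease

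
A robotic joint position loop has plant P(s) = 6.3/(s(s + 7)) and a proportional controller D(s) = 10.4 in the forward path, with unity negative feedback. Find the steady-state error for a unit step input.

The open loop D(s)P(s) has a pole at the origin (type 1), so the static position error constant is infinite and e_ss = 1/(1+∞) = 0.

0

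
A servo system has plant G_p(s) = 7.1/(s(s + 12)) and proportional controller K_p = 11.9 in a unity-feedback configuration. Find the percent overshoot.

6.67%

From 1 + K_pG_p(s) = 0: s² + 12s + 84.49 = 0 ⇒ ω_n = 9.192, ζ = 0.6528.
%OS = 100·exp(−πζ/√(1−ζ²)) = 100·exp(−π·0.6528/√0.5739) = 6.67%.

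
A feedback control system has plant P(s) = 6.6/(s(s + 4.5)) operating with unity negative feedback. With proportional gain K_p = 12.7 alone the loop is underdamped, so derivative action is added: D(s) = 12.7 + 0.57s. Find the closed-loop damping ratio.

Forward path: (12.7 + 0.57s)·6.6/(s(s+4.5)). The closed-loop characteristic equation is s² + (4.5 + 6.6·0.57)s + 6.6·12.7 = 0.
That is s² + 8.262s + 83.82 = 0, so ω_n = 9.155 rad/s and ζ = 8.262/(2·9.155) = 0.4512.

ζ = 0.451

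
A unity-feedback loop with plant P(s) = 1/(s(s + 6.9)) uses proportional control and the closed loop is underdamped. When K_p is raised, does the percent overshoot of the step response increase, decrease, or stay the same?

Characteristic equation s² + 6.9s + K_p·1 = 0: raising K_p raises ω_n while 2ζω_n = 6.9 is fixed, so ζ falls and overshoot grows.

increase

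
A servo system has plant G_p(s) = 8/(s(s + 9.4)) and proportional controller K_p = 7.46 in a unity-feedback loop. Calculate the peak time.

The closed-loop denominator s² + 9.4s + 59.68 gives ω_n = √59.68 = 7.725 and ζ = 9.4/(2ω_n) = 0.6084.
Damped frequency ω_d = ω_n√(1−ζ²) = 6.131 rad/s, so peak time T_p = π/ω_d = 0.512 s.

T_p = 0.512 s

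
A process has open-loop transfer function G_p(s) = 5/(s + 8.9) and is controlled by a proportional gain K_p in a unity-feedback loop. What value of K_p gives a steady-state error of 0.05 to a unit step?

For a type-0 loop with proportional control, e_ss = 1/(1 + K_p·G_p(0)).
G_p(0) = 0.5618. Require 1/(1 + K_p·0.5618) = 0.05, so 1 + 0.5618·K_p = 20.
K_p = (20 − 1)/0.5618 = 33.8.

K_p = 33.8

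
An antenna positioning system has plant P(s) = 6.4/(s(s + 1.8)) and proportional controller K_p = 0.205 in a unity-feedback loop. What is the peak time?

From 1 + K_pP(s) = 0: s² + 1.8s + 1.312 = 0 ⇒ ω_n = 1.145, ζ = 0.7857.
Damped frequency ω_d = ω_n√(1−ζ²) = 0.7085 rad/s, so peak time T_p = π/ω_d = 4.43 s.

T_p = 4.43 s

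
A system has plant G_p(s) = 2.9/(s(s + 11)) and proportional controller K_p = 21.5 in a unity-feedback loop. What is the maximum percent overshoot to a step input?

From 1 + K_pG_p(s) = 0: s² + 11s + 62.35 = 0 ⇒ ω_n = 7.896, ζ = 0.6965.
%OS = 100·exp(−πζ/√(1−ζ²)) = 100·exp(−π·0.6965/√0.5148) = 4.74%.

4.74%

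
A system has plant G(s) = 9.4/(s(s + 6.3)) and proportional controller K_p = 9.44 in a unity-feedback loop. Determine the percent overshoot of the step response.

From 1 + K_pG(s) = 0: s² + 6.3s + 88.74 = 0 ⇒ ω_n = 9.42, ζ = 0.3344.
%OS = 100·exp(−πζ/√(1−ζ²)) = 100·exp(−π·0.3344/√0.8882) = 32.8%.

32.8%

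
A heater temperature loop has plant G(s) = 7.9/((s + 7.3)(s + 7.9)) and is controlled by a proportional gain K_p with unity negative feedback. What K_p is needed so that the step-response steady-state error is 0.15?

K_p = 41.4

Steady-state error for a unit step on this type-0 loop is 1/(1 + K_p·G(0)).
G(0) = 0.137. Require 1/(1 + K_p·0.137) = 0.15, so 1 + 0.137·K_p = 6.667.
K_p = (6.667 − 1)/0.137 = 41.4.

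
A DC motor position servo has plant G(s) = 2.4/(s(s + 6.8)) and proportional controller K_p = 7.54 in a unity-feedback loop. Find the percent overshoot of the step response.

Closed-loop characteristic equation: s² + 6.8s + 18.1 = 0, so ω_n = 4.254 rad/s and ζ = 6.8/(2·4.254) = 0.7993.
%OS = 100·exp(−πζ/√(1−ζ²)) = 100·exp(−π·0.7993/√0.3612) = 1.53%.

1.53%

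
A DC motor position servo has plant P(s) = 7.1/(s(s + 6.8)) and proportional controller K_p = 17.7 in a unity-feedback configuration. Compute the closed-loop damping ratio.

1 + K_p·P(s) = 0 gives s² + 6.8s + 125.7 = 0.
Matching s² + 2ζω_n s + ω_n²: ω_n = √125.7 = 11.21 rad/s and 2ζω_n = 6.8, so ζ = 6.8/(2·11.21) = 0.303.

ζ = 0.303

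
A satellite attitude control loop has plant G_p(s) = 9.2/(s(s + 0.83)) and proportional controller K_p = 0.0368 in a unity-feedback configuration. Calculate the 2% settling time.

T_s ≈ 9.64 s

Closed-loop characteristic equation: s² + 0.83s + 0.3386 = 0, so ω_n = 0.5819 rad/s and ζ = 0.83/(2·0.5819) = 0.7132.
2% settling time T_s ≈ 4/(ζω_n) = 4/0.415 = 9.64 s.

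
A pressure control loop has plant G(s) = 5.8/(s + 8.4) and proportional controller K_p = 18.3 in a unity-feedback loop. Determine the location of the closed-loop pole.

Closed-loop transfer function: T(s) = K_p·G(s)/(1 + K_p·G(s)) = 106.1/(s + 8.4 + 106.1) = 106.1/(s + 114.5).
The closed-loop pole is at s = −114.5.

s = -114.5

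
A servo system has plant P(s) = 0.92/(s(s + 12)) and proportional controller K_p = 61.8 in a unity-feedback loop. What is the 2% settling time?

T_s ≈ 0.667 s

The closed-loop denominator s² + 12s + 56.86 gives ω_n = √56.86 = 7.54 and ζ = 12/(2ω_n) = 0.7957.
2% settling time T_s ≈ 4/(ζω_n) = 4/6 = 0.667 s.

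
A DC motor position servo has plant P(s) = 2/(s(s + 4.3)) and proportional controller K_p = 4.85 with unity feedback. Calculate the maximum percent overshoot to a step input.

4.99%

The closed-loop denominator s² + 4.3s + 9.7 gives ω_n = √9.7 = 3.114 and ζ = 4.3/(2ω_n) = 0.6903.
%OS = 100·exp(−πζ/√(1−ζ²)) = 100·exp(−π·0.6903/√0.5235) = 4.99%.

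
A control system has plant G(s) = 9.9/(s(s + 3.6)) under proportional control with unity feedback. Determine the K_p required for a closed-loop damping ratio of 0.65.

K_p = 0.775

Closed-loop characteristic equation: s² + 3.6s + K_p·9.9 = 0.
So ω_n = √(9.9K_p) and 2ζω_n = 3.6, giving ζ = 3.6/(2√(9.9K_p)).
Setting ζ = 0.65: √(9.9K_p) = 3.6/(2·0.65) = 2.769, so K_p = 7.669/9.9 = 0.775.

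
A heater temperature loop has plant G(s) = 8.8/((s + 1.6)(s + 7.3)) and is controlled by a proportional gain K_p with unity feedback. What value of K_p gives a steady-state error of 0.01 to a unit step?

Steady-state error for a unit step on this type-0 loop is 1/(1 + K_p·G(0)).
G(0) = 0.7534. Require 1/(1 + K_p·0.7534) = 0.01, so 1 + 0.7534·K_p = 100.
K_p = (100 − 1)/0.7534 = 131.

K_p = 131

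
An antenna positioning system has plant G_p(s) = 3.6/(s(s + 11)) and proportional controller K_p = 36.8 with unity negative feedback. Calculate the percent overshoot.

The closed-loop denominator s² + 11s + 132.5 gives ω_n = √132.5 = 11.51 and ζ = 11/(2ω_n) = 0.4778.
%OS = 100·exp(−πζ/√(1−ζ²)) = 100·exp(−π·0.4778/√0.7717) = 18.1%.

18.1%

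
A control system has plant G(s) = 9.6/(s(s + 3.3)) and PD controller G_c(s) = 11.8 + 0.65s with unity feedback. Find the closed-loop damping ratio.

ζ = 0.448

Forward path: (11.8 + 0.65s)·9.6/(s(s+3.3)). The closed-loop characteristic equation is s² + (3.3 + 9.6·0.65)s + 9.6·11.8 = 0.
That is s² + 9.54s + 113.3 = 0, so ω_n = 10.64 rad/s and ζ = 9.54/(2·10.64) = 0.4482.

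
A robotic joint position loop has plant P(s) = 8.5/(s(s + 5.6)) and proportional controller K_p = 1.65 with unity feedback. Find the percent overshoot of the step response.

2.91%

The closed-loop denominator s² + 5.6s + 14.02 gives ω_n = √14.02 = 3.745 and ζ = 5.6/(2ω_n) = 0.7477.
%OS = 100·exp(−πζ/√(1−ζ²)) = 100·exp(−π·0.7477/√0.441) = 2.91%.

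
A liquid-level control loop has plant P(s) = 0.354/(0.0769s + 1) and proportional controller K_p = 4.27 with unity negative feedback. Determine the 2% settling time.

T_s ≈ 0.122 s

Closed loop: T(s) = K_p·P/(1+K_p·P) = 1.512/(0.0769s + 1 + 1.512), with pole at s = −(1 + 1.512)/0.0769 = −32.66.
τ = 1/32.66 = 0.03062 s, so 2% settling time ≈ 4τ = 0.122 s.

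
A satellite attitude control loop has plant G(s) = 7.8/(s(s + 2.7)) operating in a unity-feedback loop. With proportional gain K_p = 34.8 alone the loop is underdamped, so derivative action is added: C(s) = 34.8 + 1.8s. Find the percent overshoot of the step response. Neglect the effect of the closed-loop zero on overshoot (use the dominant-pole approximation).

15.7%

Forward path: (34.8 + 1.8s)·7.8/(s(s+2.7)). The closed-loop characteristic equation is s² + (2.7 + 7.8·1.8)s + 7.8·34.8 = 0.
That is s² + 16.74s + 271.4 = 0, so ω_n = 16.48 rad/s and ζ = 16.74/(2·16.48) = 0.508.
%OS = 100·exp(−πζ/√(1−ζ²)) = 15.7%.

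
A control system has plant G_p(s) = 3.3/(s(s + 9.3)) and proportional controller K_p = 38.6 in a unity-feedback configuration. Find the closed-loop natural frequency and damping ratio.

With unity feedback the closed-loop characteristic equation is s² + 9.3s + 38.6·3.3 = s² + 9.3s + 127.4 = 0.
So ω_n² = 127.4 ⇒ ω_n = 11.29 rad/s, and ζ = 9.3/(2ω_n) = 0.412.

ω_n = 11.3 rad/s, ζ = 0.412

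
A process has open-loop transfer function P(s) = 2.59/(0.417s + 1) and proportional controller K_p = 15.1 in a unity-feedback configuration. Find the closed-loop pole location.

s = -96.18

Closed loop: T(s) = K_p·P/(1+K_p·P) = 39.11/(0.417s + 1 + 39.11), with pole at s = −(1 + 39.11)/0.417 = −96.18.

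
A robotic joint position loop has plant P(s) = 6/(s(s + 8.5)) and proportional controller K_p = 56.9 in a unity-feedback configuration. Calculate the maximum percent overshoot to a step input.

The closed-loop denominator s² + 8.5s + 341.4 gives ω_n = √341.4 = 18.48 and ζ = 8.5/(2ω_n) = 0.23.
%OS = 100·exp(−πζ/√(1−ζ²)) = 100·exp(−π·0.23/√0.9471) = 47.6%.

47.6%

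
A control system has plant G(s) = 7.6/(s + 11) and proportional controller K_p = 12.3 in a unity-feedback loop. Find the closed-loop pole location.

Closed-loop transfer function: T(s) = K_p·G(s)/(1 + K_p·G(s)) = 93.48/(s + 11 + 93.48) = 93.48/(s + 104.5).
The closed-loop pole is at s = −104.5.

s = -104.5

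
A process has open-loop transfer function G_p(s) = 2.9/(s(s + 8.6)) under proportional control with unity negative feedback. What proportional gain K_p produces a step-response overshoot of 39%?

K_p = 77.3

From %OS = 100·exp(−πζ/√(1−ζ²)) = 39%, ζ = −ln(0.39)/√(π²+ln²(0.39)) = 0.2871.
Characteristic equation s² + 8.6s + 2.9K_p = 0 gives ζ = 8.6/(2√(2.9K_p)).
Setting ζ = 0.2871: √(2.9K_p) = 8.6/(2·0.2871) = 14.98, so K_p = 224.3/2.9 = 77.3.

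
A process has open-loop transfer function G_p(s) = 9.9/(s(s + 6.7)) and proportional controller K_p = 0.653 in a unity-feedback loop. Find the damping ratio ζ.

1 + K_p·G_p(s) = 0 gives s² + 6.7s + 6.465 = 0.
So ω_n² = 6.465 ⇒ ω_n = 2.543 rad/s, and ζ = 6.7/(2ω_n) = 1.32.

ζ = 1.32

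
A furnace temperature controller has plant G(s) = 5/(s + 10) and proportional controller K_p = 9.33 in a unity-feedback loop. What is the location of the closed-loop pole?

Closed-loop transfer function: T(s) = K_p·G(s)/(1 + K_p·G(s)) = 46.65/(s + 10 + 46.65) = 46.65/(s + 56.65).
The closed-loop pole is at s = −56.65.

s = -56.65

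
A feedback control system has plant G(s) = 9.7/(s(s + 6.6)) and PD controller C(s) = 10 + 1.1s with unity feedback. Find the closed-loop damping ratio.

ζ = 0.877

Forward path: (10 + 1.1s)·9.7/(s(s+6.6)). The closed-loop characteristic equation is s² + (6.6 + 9.7·1.1)s + 9.7·10 = 0.
That is s² + 17.27s + 97 = 0, so ω_n = 9.849 rad/s and ζ = 17.27/(2·9.849) = 0.8768.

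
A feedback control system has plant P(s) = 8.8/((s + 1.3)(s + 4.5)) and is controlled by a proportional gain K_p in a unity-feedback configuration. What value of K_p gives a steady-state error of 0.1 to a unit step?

K_p = 5.98

Steady-state error for a unit step on this type-0 loop is 1/(1 + K_p·P(0)).
P(0) = 1.504. Require 1/(1 + K_p·1.504) = 0.1, so 1 + 1.504·K_p = 10.
K_p = (10 − 1)/1.504 = 5.98.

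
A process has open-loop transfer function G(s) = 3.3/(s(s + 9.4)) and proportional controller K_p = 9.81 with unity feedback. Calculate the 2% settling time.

T_s ≈ 0.851 s

The closed-loop denominator s² + 9.4s + 32.37 gives ω_n = √32.37 = 5.69 and ζ = 9.4/(2ω_n) = 0.8261.
2% settling time T_s ≈ 4/(ζω_n) = 4/4.7 = 0.851 s.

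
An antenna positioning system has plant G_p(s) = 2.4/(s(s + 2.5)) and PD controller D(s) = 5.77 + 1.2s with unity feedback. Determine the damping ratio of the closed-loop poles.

ζ = 0.723

Forward path: (5.77 + 1.2s)·2.4/(s(s+2.5)). The closed-loop characteristic equation is s² + (2.5 + 2.4·1.2)s + 2.4·5.77 = 0.
That is s² + 5.38s + 13.85 = 0, so ω_n = 3.721 rad/s and ζ = 5.38/(2·3.721) = 0.7229.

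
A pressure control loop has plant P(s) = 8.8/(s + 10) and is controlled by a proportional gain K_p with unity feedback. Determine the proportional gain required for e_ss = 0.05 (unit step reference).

Steady-state error for a unit step on this type-0 loop is 1/(1 + K_p·P(0)).
P(0) = 0.88. Require 1/(1 + K_p·0.88) = 0.05, so 1 + 0.88·K_p = 20.
K_p = (20 − 1)/0.88 = 21.6.

K_p = 21.6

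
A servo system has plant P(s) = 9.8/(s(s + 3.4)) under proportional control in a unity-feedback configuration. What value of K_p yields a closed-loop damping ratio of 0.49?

K_p = 1.23

Closed-loop characteristic equation: s² + 3.4s + K_p·9.8 = 0.
So ω_n = √(9.8K_p) and 2ζω_n = 3.4, giving ζ = 3.4/(2√(9.8K_p)).
Setting ζ = 0.49: √(9.8K_p) = 3.4/(2·0.49) = 3.469, so K_p = 12.04/9.8 = 1.23.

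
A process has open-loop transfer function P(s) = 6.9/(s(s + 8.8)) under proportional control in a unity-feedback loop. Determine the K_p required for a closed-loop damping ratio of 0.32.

K_p = 27.4

Closed-loop characteristic equation: s² + 8.8s + K_p·6.9 = 0.
So ω_n = √(6.9K_p) and 2ζω_n = 8.8, giving ζ = 8.8/(2√(6.9K_p)).
Setting ζ = 0.32: √(6.9K_p) = 8.8/(2·0.32) = 13.75, so K_p = 189.1/6.9 = 27.4.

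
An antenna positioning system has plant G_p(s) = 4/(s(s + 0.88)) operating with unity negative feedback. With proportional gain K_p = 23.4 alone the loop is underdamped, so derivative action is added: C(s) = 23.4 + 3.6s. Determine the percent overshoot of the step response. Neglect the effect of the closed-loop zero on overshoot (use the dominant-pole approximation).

1.75%

Forward path: (23.4 + 3.6s)·4/(s(s+0.88)). The closed-loop characteristic equation is s² + (0.88 + 4·3.6)s + 4·23.4 = 0.
That is s² + 15.28s + 93.6 = 0, so ω_n = 9.675 rad/s and ζ = 15.28/(2·9.675) = 0.7897.
%OS = 100·exp(−πζ/√(1−ζ²)) = 1.75%.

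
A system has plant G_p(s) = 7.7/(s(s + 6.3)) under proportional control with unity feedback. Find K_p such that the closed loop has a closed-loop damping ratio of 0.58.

K_p = 3.83

Closed-loop characteristic equation: s² + 6.3s + K_p·7.7 = 0.
So ω_n = √(7.7K_p) and 2ζω_n = 6.3, giving ζ = 6.3/(2√(7.7K_p)).
Setting ζ = 0.58: √(7.7K_p) = 6.3/(2·0.58) = 5.431, so K_p = 29.5/7.7 = 3.83.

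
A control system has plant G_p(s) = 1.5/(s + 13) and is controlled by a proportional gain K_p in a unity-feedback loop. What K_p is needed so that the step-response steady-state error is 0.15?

K_p = 49.1

The loop is type 0, so e_ss(step) = 1/(1 + K_pos) with K_pos = K_p·G_p(0).
G_p(0) = 0.1154. Require 1/(1 + K_p·0.1154) = 0.15, so 1 + 0.1154·K_p = 6.667.
K_p = (6.667 − 1)/0.1154 = 49.1.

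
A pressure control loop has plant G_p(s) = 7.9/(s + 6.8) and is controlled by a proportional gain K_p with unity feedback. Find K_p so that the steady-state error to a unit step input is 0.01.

For a type-0 loop with proportional control, e_ss = 1/(1 + K_p·G_p(0)).
G_p(0) = 1.162. Require 1/(1 + K_p·1.162) = 0.01, so 1 + 1.162·K_p = 100.
K_p = (100 − 1)/1.162 = 85.2.

K_p = 85.2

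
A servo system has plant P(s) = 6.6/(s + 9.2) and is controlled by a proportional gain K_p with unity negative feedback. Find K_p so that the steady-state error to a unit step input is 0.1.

K_p = 12.5

The loop is type 0, so e_ss(step) = 1/(1 + K_pos) with K_pos = K_p·P(0).
P(0) = 0.7174. Require 1/(1 + K_p·0.7174) = 0.1, so 1 + 0.7174·K_p = 10.
K_p = (10 − 1)/0.7174 = 12.5.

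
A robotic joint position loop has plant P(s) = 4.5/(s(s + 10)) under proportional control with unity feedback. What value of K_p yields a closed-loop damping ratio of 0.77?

Closed-loop characteristic equation: s² + 10s + K_p·4.5 = 0.
So ω_n = √(4.5K_p) and 2ζω_n = 10, giving ζ = 10/(2√(4.5K_p)).
Setting ζ = 0.77: √(4.5K_p) = 10/(2·0.77) = 6.494, so K_p = 42.17/4.5 = 9.37.

K_p = 9.37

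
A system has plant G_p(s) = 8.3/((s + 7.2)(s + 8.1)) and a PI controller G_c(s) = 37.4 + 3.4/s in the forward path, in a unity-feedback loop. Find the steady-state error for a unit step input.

0

The open loop G_c(s)G_p(s) has a pole at the origin (type 1), so the static position error constant is infinite and e_ss = 1/(1+∞) = 0.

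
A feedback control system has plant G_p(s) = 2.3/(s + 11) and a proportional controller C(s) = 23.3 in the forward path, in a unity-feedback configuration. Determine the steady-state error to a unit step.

0.17

The loop is type 0. Static position error constant K_pos = C(0)·G_p(0) = 23.3·0.2091 = 4.872.
Steady-state error to a unit step: e_ss = 1/(1+K_pos) = 1/5.872 = 0.17.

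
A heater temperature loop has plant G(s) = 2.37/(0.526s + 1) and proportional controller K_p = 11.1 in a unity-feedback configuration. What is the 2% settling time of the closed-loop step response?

Closed loop: T(s) = K_p·G/(1+K_p·G) = 26.31/(0.526s + 1 + 26.31), with pole at s = −(1 + 26.31)/0.526 = −51.91.
τ = 1/51.91 = 0.01926 s, so 2% settling time ≈ 4τ = 0.077 s.

T_s ≈ 0.077 s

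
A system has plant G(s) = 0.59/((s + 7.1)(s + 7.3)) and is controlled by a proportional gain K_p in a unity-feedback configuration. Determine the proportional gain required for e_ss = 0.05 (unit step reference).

K_p = 1670

Steady-state error for a unit step on this type-0 loop is 1/(1 + K_p·G(0)).
G(0) = 0.01138. Require 1/(1 + K_p·0.01138) = 0.05, so 1 + 0.01138·K_p = 20.
K_p = (20 − 1)/0.01138 = 1670.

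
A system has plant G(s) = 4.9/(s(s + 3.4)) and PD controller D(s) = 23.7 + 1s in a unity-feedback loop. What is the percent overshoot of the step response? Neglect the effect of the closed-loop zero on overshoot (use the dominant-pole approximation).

27%

Forward path: (23.7 + 1s)·4.9/(s(s+3.4)). The closed-loop characteristic equation is s² + (3.4 + 4.9·1)s + 4.9·23.7 = 0.
That is s² + 8.3s + 116.1 = 0, so ω_n = 10.78 rad/s and ζ = 8.3/(2·10.78) = 0.3851.
%OS = 100·exp(−πζ/√(1−ζ²)) = 27%.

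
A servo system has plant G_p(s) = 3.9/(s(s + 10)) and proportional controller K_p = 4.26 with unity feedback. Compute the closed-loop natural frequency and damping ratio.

With unity feedback the closed-loop characteristic equation is s² + 10s + 4.26·3.9 = s² + 10s + 16.61 = 0.
So ω_n² = 16.61 ⇒ ω_n = 4.076 rad/s, and ζ = 10/(2ω_n) = 1.23.

ω_n = 4.08 rad/s, ζ = 1.23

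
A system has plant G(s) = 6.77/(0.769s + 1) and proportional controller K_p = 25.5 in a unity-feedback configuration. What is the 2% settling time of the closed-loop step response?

Closed loop: T(s) = K_p·G/(1+K_p·G) = 172.6/(0.769s + 1 + 172.6), with pole at s = −(1 + 172.6)/0.769 = −225.8.
τ = 1/225.8 = 0.004429 s, so 2% settling time ≈ 4τ = 0.0177 s.

T_s ≈ 0.0177 s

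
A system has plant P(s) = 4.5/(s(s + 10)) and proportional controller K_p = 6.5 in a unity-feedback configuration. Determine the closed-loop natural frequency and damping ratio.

ω_n = 5.41 rad/s, ζ = 0.925

With unity feedback the closed-loop characteristic equation is s² + 10s + 6.5·4.5 = s² + 10s + 29.25 = 0.
So ω_n² = 29.25 ⇒ ω_n = 5.408 rad/s, and ζ = 10/(2ω_n) = 0.925.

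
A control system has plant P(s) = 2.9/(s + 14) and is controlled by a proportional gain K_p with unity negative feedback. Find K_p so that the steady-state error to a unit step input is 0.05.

The loop is type 0, so e_ss(step) = 1/(1 + K_pos) with K_pos = K_p·P(0).
P(0) = 0.2071. Require 1/(1 + K_p·0.2071) = 0.05, so 1 + 0.2071·K_p = 20.
K_p = (20 − 1)/0.2071 = 91.7.

K_p = 91.7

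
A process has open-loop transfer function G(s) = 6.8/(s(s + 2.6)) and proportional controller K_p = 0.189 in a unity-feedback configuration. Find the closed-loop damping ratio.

ζ = 1.15

The closed-loop denominator is s(s+2.6) + 0.189·6.8 = s² + 2.6s + 1.285.
So ω_n² = 1.285 ⇒ ω_n = 1.134 rad/s, and ζ = 2.6/(2ω_n) = 1.15.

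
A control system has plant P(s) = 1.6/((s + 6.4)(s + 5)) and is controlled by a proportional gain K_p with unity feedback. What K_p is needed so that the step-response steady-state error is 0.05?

K_p = 380

The loop is type 0, so e_ss(step) = 1/(1 + K_pos) with K_pos = K_p·P(0).
P(0) = 0.05. Require 1/(1 + K_p·0.05) = 0.05, so 1 + 0.05·K_p = 20.
K_p = (20 − 1)/0.05 = 380.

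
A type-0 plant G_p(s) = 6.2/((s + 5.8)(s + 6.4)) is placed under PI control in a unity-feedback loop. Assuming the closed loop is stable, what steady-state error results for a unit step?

0

The PI controller's integrator makes the forward path type 1, so e_ss to a step is zero.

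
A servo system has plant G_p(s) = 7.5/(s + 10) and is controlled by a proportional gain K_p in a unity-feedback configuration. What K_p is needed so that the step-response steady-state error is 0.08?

K_p = 15.3

For a type-0 loop with proportional control, e_ss = 1/(1 + K_p·G_p(0)).
G_p(0) = 0.75. Require 1/(1 + K_p·0.75) = 0.08, so 1 + 0.75·K_p = 12.5.
K_p = (12.5 − 1)/0.75 = 15.3.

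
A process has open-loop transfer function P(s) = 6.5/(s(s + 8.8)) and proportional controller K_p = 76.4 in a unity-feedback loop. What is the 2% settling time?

Closed-loop characteristic equation: s² + 8.8s + 496.6 = 0, so ω_n = 22.28 rad/s and ζ = 8.8/(2·22.28) = 0.1974.
2% settling time T_s ≈ 4/(ζω_n) = 4/4.4 = 0.909 s.

T_s ≈ 0.909 s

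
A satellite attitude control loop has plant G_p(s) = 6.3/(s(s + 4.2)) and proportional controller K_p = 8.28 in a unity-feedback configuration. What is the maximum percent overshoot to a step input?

The closed-loop denominator s² + 4.2s + 52.16 gives ω_n = √52.16 = 7.222 and ζ = 4.2/(2ω_n) = 0.2908.
%OS = 100·exp(−πζ/√(1−ζ²)) = 100·exp(−π·0.2908/√0.9155) = 38.5%.

38.5%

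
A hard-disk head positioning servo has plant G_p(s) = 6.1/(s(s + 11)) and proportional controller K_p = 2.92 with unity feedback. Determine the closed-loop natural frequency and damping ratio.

The closed-loop denominator is s(s+11) + 2.92·6.1 = s² + 11s + 17.81.
So ω_n² = 17.81 ⇒ ω_n = 4.22 rad/s, and ζ = 11/(2ω_n) = 1.3.

ω_n = 4.22 rad/s, ζ = 1.3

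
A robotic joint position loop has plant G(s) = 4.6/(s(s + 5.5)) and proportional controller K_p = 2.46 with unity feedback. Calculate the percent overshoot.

1.16%

From 1 + K_pG(s) = 0: s² + 5.5s + 11.32 = 0 ⇒ ω_n = 3.364, ζ = 0.8175.
%OS = 100·exp(−πζ/√(1−ζ²)) = 100·exp(−π·0.8175/√0.3317) = 1.16%.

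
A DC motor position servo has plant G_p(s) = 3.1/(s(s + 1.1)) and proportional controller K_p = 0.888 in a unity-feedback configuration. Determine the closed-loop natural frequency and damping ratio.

ω_n = 1.66 rad/s, ζ = 0.331

The closed-loop denominator is s(s+1.1) + 0.888·3.1 = s² + 1.1s + 2.753.
So ω_n² = 2.753 ⇒ ω_n = 1.659 rad/s, and ζ = 1.1/(2ω_n) = 0.331.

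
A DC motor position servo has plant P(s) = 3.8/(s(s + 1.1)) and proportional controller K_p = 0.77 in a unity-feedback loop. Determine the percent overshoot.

Closed-loop characteristic equation: s² + 1.1s + 2.926 = 0, so ω_n = 1.711 rad/s and ζ = 1.1/(2·1.711) = 0.3215.
%OS = 100·exp(−πζ/√(1−ζ²)) = 100·exp(−π·0.3215/√0.8966) = 34.4%.

34.4%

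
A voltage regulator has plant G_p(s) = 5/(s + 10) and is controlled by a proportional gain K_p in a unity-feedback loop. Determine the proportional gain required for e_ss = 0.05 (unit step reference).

For a type-0 loop with proportional control, e_ss = 1/(1 + K_p·G_p(0)).
G_p(0) = 0.5. Require 1/(1 + K_p·0.5) = 0.05, so 1 + 0.5·K_p = 20.
K_p = (20 − 1)/0.5 = 38.

K_p = 38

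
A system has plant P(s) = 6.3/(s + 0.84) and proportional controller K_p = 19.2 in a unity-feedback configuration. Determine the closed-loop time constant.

Closed-loop transfer function: T(s) = K_p·P(s)/(1 + K_p·P(s)) = 121/(s + 0.84 + 121) = 121/(s + 121.8).
Time constant τ = 1/121.8 = 0.00821 s.

τ = 0.00821 s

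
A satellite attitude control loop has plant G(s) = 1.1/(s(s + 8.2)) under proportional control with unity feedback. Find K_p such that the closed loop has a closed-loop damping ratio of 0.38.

K_p = 106

Closed-loop characteristic equation: s² + 8.2s + K_p·1.1 = 0.
So ω_n = √(1.1K_p) and 2ζω_n = 8.2, giving ζ = 8.2/(2√(1.1K_p)).
Setting ζ = 0.38: √(1.1K_p) = 8.2/(2·0.38) = 10.79, so K_p = 116.4/1.1 = 106.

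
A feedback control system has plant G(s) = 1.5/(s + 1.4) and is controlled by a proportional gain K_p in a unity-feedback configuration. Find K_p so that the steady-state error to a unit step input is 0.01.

K_p = 92.4

The loop is type 0, so e_ss(step) = 1/(1 + K_pos) with K_pos = K_p·G(0).
G(0) = 1.071. Require 1/(1 + K_p·1.071) = 0.01, so 1 + 1.071·K_p = 100.
K_p = (100 − 1)/1.071 = 92.4.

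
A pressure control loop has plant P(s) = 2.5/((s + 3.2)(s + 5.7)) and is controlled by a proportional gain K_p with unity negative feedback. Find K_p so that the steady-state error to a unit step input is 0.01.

K_p = 722

Steady-state error for a unit step on this type-0 loop is 1/(1 + K_p·P(0)).
P(0) = 0.1371. Require 1/(1 + K_p·0.1371) = 0.01, so 1 + 0.1371·K_p = 100.
K_p = (100 − 1)/0.1371 = 722.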